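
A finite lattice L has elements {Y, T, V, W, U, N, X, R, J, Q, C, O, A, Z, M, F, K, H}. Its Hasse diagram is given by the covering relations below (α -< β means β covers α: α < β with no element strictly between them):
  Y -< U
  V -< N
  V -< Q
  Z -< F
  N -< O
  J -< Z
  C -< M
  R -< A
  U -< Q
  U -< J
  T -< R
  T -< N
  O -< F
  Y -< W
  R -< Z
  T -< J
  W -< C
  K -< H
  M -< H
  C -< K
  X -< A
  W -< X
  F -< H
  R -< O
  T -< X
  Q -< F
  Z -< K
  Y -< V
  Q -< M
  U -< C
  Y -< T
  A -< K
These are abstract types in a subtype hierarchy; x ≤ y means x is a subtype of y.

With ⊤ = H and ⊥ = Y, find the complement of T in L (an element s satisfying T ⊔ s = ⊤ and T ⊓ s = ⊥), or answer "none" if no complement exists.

M

Need s with T ∨ s = H and T ∧ s = Y.
Checking each element gives: M.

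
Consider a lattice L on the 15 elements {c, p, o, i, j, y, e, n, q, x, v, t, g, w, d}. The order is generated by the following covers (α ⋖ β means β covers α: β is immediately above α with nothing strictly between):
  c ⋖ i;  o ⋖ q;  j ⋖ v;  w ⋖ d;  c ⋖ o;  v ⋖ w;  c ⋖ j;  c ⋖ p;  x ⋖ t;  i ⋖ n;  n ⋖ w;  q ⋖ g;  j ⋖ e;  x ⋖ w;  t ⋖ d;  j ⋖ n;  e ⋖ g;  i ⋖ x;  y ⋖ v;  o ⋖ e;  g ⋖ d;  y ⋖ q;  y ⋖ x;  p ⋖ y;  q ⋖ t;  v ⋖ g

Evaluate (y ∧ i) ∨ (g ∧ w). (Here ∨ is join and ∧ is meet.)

v

y ∧ i = c
g ∧ w = v
c ∨ v = v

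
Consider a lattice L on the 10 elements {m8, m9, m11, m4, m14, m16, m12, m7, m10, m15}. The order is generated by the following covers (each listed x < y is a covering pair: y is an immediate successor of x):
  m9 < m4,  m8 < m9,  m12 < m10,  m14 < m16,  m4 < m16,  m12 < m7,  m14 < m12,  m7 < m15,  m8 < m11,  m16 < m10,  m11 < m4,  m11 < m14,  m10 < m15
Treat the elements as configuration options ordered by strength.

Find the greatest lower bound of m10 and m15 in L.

Common lower bounds of {m10, m15}: m10, m11, m12, m14, m16, m4, m8, m9.
The greatest among these is m10.

m10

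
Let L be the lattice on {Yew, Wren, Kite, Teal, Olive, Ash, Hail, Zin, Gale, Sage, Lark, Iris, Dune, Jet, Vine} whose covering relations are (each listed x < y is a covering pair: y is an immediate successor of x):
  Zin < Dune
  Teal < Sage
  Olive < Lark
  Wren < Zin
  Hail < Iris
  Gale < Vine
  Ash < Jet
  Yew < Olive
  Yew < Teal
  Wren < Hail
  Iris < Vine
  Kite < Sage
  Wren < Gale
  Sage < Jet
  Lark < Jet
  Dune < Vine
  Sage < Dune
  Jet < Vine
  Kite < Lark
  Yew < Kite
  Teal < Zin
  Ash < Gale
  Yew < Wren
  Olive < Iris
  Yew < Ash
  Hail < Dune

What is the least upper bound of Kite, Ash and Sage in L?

Jet

Common upper bounds of {Kite, Ash, Sage}: Jet, Vine.
The least among these is Jet.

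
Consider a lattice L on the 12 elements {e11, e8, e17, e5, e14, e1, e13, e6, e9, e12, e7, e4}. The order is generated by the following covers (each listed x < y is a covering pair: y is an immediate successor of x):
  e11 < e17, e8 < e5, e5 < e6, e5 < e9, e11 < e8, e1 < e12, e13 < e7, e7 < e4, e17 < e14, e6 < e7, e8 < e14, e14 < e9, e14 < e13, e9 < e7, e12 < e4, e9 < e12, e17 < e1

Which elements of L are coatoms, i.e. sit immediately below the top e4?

The coatoms are exactly the elements covered by e4: e12, e7.

e12, e7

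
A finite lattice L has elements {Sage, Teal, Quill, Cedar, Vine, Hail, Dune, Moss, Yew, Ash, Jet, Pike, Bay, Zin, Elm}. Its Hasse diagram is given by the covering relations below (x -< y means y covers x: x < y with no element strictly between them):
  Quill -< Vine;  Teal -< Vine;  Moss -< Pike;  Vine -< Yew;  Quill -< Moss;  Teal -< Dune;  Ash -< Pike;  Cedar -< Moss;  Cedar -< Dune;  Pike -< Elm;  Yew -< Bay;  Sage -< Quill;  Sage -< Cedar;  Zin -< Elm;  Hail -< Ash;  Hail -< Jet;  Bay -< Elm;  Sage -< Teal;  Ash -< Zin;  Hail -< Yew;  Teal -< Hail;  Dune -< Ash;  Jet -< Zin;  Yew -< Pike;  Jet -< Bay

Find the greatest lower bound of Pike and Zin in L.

Ash

Common lower bounds of {Pike, Zin}: Ash, Cedar, Dune, Hail, Sage, Teal.
The greatest among these is Ash.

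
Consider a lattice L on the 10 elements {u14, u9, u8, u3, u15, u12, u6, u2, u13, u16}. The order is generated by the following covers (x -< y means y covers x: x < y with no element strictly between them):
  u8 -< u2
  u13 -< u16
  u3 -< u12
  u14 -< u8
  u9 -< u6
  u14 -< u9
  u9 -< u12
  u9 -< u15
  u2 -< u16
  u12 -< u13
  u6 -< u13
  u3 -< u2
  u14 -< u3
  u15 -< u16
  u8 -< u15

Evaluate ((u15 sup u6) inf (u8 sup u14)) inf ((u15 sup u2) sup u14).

u15 ∨ u6 = u16
u8 ∨ u14 = u8
u16 ∧ u8 = u8
u15 ∨ u2 = u16
u16 ∨ u14 = u16
u8 ∧ u16 = u8

u8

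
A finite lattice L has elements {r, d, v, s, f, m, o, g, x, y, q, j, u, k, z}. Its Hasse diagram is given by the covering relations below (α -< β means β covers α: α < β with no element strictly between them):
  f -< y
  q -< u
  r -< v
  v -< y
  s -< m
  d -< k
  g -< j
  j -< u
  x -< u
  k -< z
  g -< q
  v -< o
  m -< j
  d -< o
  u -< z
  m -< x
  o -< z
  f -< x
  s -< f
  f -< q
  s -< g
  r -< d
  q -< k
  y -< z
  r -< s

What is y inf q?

Common lower bounds of {y, q}: f, r, s.
The greatest among these is f.

f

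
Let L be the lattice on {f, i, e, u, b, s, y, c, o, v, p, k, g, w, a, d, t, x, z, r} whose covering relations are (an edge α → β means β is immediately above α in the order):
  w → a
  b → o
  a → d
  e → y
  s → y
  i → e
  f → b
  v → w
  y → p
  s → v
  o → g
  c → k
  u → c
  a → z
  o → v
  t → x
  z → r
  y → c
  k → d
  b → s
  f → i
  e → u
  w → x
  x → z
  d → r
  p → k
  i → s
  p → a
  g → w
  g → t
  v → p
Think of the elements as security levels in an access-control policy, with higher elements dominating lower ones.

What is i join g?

w

Common upper bounds of {i, g}: a, d, r, w, x, z.
The least among these is w.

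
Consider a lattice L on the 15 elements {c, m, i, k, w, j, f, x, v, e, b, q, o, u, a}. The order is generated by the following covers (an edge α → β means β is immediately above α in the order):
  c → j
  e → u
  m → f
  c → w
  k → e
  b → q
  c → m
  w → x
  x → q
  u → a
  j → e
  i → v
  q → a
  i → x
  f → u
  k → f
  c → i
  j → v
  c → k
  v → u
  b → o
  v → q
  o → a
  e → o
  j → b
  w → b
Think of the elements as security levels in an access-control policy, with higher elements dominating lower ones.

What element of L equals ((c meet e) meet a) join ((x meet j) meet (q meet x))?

c ∧ e = c
c ∧ a = c
x ∧ j = c
q ∧ x = x
c ∧ x = c
c ∨ c = c

c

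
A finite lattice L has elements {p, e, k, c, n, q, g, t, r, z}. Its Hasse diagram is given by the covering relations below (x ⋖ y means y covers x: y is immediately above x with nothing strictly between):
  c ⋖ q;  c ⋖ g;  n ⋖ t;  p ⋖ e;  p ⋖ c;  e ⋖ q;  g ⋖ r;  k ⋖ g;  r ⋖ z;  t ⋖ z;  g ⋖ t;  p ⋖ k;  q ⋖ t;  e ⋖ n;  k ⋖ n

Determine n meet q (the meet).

Common lower bounds of {n, q}: e, p.
The greatest among these is e.

e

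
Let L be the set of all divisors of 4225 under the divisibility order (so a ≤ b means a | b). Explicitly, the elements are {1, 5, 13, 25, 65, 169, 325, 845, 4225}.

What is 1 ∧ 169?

1

In the divisibility order, the meet is the greatest common divisor: gcd(1, 169) = 1.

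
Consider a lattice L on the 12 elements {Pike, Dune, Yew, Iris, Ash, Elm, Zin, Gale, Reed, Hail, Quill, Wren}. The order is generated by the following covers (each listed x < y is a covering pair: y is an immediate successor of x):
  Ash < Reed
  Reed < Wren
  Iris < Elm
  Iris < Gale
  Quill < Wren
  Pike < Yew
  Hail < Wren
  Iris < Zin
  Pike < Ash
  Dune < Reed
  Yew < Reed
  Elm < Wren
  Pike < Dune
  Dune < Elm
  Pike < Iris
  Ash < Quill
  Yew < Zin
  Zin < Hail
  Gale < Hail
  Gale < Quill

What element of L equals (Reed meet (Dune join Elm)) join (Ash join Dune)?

Reed

Dune ∨ Elm = Elm
Reed ∧ Elm = Dune
Ash ∨ Dune = Reed
Dune ∨ Reed = Reed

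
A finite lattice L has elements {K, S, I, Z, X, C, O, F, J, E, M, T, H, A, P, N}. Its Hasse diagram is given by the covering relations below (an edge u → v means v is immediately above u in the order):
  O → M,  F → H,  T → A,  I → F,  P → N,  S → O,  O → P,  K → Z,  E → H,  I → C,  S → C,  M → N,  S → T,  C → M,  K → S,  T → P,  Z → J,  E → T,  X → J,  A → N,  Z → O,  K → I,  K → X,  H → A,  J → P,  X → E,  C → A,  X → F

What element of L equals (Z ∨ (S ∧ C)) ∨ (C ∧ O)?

O

S ∧ C = S
Z ∨ S = O
C ∧ O = S
O ∨ S = O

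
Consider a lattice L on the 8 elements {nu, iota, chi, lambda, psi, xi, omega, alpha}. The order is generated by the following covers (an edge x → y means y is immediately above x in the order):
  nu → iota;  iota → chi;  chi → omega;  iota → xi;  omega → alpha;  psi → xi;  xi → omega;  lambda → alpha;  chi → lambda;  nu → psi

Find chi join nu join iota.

Common upper bounds of {chi, nu, iota}: alpha, chi, lambda, omega.
The least among these is chi.

chi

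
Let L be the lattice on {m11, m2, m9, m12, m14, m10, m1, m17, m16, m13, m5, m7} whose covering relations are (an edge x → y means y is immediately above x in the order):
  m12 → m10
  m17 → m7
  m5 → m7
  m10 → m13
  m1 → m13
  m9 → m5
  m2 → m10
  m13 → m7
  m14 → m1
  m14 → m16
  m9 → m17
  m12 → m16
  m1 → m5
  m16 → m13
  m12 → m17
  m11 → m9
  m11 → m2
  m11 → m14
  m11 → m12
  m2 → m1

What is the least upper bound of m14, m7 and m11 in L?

m7

Common upper bounds of {m14, m7, m11}: m7.
The least among these is m7.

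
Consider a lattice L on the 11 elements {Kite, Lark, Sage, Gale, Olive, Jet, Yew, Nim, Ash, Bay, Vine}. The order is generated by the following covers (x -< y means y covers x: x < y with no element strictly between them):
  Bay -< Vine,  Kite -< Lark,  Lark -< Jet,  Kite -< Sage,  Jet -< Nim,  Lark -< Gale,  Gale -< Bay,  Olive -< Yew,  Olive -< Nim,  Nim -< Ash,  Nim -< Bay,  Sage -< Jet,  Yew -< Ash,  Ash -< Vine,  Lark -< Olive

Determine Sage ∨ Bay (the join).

Bay

Common upper bounds of {Sage, Bay}: Bay, Vine.
The least among these is Bay.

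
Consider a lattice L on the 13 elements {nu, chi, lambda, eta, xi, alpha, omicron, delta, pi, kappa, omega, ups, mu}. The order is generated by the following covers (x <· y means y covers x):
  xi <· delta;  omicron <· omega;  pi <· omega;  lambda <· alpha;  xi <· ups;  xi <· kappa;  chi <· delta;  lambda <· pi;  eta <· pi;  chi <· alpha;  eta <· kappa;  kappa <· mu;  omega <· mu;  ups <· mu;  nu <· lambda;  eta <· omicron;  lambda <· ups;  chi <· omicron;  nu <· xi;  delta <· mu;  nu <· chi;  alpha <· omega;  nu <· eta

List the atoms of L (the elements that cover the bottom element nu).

The atoms are exactly the elements that cover nu: chi, eta, lambda, xi.

chi, eta, lambda, xi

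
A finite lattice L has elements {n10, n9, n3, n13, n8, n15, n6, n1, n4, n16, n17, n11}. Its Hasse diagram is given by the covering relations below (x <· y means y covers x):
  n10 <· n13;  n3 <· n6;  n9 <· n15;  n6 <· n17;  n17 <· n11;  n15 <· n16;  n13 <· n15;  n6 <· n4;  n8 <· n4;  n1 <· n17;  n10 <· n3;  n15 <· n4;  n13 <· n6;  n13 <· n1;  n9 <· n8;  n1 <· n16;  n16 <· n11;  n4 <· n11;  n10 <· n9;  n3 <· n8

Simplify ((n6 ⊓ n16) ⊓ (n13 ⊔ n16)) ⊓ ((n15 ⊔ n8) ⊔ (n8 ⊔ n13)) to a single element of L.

n6 ∧ n16 = n13
n13 ∨ n16 = n16
n13 ∧ n16 = n13
n15 ∨ n8 = n4
n8 ∨ n13 = n4
n4 ∨ n4 = n4
n13 ∧ n4 = n13

n13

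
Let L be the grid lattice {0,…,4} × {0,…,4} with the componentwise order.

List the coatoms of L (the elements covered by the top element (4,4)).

(3,4), (4,3)

The coatoms are exactly the elements covered by (4,4): (3,4), (4,3).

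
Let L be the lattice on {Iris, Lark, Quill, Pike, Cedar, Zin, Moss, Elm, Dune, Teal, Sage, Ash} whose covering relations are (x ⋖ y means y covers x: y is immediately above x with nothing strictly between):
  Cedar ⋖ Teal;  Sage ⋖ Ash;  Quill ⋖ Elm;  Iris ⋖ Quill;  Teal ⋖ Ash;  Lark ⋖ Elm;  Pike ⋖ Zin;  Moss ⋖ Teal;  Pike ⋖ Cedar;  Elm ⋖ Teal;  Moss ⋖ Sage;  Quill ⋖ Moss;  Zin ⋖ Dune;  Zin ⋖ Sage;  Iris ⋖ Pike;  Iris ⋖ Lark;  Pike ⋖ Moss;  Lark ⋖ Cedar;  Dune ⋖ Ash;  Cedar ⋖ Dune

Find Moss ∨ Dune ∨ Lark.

Common upper bounds of {Moss, Dune, Lark}: Ash.
The least among these is Ash.

Ash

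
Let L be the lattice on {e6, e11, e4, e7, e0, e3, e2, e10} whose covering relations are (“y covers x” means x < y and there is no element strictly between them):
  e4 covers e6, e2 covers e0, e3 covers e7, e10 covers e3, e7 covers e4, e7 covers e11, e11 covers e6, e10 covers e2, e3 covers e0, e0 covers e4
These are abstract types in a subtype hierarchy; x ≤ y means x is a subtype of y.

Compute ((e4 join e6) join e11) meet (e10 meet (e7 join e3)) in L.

e4 ∨ e6 = e4
e4 ∨ e11 = e7
e7 ∨ e3 = e3
e10 ∧ e3 = e3
e7 ∧ e3 = e7

e7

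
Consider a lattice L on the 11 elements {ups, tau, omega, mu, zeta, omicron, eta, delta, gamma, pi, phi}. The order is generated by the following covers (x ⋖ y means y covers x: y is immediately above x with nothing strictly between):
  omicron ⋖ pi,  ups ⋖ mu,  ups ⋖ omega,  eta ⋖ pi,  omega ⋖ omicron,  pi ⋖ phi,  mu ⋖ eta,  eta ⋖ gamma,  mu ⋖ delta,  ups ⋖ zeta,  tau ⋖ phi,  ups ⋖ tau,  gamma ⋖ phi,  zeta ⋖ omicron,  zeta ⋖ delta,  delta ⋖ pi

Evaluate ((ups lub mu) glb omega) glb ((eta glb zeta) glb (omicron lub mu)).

ups ∨ mu = mu
mu ∧ omega = ups
eta ∧ zeta = ups
omicron ∨ mu = pi
ups ∧ pi = ups
ups ∧ ups = ups

ups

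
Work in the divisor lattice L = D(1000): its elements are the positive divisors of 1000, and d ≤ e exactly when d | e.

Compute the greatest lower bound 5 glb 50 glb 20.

In the divisibility order, the meet is the greatest common divisor: gcd(5, 50, 20) = 5.

5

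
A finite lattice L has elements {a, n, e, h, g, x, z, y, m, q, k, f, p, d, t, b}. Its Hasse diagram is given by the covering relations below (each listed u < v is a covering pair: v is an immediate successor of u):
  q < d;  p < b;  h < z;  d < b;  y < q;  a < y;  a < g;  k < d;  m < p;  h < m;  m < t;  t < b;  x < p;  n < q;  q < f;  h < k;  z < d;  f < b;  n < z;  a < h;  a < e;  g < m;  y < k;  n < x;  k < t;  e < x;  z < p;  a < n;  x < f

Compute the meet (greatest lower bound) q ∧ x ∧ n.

Common lower bounds of {q, x, n}: a, n.
The greatest among these is n.

n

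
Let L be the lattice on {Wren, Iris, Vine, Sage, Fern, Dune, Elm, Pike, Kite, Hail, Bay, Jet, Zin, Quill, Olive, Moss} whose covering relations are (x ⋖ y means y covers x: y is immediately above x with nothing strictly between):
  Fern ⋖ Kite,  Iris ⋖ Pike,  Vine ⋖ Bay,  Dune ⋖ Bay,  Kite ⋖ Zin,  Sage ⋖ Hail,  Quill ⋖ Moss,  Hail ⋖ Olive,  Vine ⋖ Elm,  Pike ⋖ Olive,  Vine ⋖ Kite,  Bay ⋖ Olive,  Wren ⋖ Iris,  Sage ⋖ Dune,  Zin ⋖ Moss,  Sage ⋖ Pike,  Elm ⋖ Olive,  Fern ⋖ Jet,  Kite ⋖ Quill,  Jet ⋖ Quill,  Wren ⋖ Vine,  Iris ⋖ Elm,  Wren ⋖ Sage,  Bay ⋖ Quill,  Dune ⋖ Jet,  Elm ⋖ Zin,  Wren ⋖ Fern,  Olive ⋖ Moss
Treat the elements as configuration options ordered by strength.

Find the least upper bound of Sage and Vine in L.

Bay

Common upper bounds of {Sage, Vine}: Bay, Moss, Olive, Quill.
The least among these is Bay.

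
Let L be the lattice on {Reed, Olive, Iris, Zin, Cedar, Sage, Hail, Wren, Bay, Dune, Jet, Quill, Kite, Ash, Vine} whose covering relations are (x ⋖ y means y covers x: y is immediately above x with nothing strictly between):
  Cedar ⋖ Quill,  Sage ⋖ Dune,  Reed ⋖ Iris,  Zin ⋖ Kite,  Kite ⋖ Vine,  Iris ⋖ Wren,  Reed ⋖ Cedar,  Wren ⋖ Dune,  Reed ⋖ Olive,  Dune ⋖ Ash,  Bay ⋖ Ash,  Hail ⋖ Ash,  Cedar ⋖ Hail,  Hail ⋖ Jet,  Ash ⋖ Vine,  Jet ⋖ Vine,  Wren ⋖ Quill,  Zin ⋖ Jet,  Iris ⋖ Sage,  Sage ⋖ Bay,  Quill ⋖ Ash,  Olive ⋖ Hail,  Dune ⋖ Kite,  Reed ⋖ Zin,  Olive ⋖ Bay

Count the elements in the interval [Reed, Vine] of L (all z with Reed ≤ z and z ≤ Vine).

The interval [Reed, Vine] = {Ash, Bay, Cedar, Dune, Hail, Iris, Jet, Kite, Olive, Quill, Reed, Sage, Vine, Wren, Zin}, which has 15 elements.

15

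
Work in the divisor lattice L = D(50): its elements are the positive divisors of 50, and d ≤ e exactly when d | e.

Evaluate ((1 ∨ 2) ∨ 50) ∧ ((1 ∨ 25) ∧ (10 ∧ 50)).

5

1 ∨ 2 = 2
2 ∨ 50 = 50
1 ∨ 25 = 25
10 ∧ 50 = 10
25 ∧ 10 = 5
50 ∧ 5 = 5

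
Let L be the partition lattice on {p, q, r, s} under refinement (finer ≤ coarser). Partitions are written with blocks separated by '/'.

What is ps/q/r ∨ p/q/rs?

prs/q

The join of ps/q/r and p/q/rs merges any blocks that overlap across the partitions, giving prs/q.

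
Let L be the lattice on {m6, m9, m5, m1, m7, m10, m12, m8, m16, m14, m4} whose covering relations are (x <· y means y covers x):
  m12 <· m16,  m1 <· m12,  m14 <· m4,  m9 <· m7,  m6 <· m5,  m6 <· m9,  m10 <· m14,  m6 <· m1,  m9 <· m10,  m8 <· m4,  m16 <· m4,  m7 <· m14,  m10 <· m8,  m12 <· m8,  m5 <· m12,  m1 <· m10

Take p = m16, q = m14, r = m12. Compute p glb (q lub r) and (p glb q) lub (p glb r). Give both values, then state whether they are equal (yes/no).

q lub r = m4, so p glb (q lub r) = m16 glb m4 = m16.
p glb q = m1 and p glb r = m12, so (p glb q) lub (p glb r) = m1 lub m12 = m12.
Equal: no.

m16; m12; no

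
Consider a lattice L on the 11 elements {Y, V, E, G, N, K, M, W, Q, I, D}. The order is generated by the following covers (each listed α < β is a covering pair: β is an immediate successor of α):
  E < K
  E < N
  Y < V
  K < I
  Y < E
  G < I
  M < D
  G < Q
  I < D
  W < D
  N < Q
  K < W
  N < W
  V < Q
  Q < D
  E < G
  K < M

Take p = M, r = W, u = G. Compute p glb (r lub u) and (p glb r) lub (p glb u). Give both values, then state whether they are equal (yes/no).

r lub u = D, so p glb (r lub u) = M glb D = M.
p glb r = K and p glb u = E, so (p glb r) lub (p glb u) = K lub E = K.
Equal: no.

M; K; no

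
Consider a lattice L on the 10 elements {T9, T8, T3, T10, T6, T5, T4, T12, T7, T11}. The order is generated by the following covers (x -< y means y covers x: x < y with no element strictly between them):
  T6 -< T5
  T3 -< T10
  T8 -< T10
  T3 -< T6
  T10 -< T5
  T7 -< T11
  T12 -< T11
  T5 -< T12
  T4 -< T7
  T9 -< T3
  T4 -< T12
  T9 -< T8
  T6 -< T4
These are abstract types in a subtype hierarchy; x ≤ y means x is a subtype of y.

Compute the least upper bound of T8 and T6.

Common upper bounds of {T8, T6}: T11, T12, T5.
The least among these is T5.

T5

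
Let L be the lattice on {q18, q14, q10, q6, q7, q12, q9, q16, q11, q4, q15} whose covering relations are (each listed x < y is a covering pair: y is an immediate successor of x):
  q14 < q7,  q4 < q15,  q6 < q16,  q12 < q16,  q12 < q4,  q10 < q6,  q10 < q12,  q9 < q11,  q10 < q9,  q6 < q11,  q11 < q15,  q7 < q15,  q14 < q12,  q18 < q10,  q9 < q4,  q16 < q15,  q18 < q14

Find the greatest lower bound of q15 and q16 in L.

Common lower bounds of {q15, q16}: q10, q12, q14, q16, q18, q6.
The greatest among these is q16.

q16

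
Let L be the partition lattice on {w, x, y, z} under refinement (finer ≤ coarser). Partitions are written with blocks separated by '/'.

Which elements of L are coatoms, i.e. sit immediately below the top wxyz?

w/xyz, wx/yz, wxy/z, wxz/y, wy/xz, wyz/x, wz/xy

The coatoms are exactly the elements covered by wxyz: w/xyz, wx/yz, wxy/z, wxz/y, wy/xz, wyz/x, wz/xy.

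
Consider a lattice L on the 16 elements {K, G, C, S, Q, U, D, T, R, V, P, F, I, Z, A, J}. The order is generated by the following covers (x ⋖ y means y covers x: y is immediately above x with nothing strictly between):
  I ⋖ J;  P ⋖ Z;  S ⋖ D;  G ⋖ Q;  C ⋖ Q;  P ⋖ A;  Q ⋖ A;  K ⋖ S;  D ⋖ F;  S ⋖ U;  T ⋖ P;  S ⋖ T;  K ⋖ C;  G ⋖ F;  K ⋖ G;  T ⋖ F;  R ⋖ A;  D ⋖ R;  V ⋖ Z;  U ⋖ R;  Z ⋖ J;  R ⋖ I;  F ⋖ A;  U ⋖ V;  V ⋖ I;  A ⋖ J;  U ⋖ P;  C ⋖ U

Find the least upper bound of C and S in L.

Common upper bounds of {C, S}: A, I, J, P, R, U, V, Z.
The least among these is U.

U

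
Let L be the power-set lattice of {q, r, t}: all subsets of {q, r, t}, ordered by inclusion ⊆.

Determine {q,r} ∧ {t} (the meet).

{}

Under ⊆, meet is intersection: {q,r} ∩ {t} = {}.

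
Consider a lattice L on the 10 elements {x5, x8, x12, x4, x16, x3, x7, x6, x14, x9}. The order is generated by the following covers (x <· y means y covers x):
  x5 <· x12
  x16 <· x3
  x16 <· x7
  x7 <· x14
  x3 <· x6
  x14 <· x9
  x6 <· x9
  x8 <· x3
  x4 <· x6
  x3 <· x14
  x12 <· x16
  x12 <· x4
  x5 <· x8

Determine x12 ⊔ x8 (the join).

x3

Common upper bounds of {x12, x8}: x14, x3, x6, x9.
The least among these is x3.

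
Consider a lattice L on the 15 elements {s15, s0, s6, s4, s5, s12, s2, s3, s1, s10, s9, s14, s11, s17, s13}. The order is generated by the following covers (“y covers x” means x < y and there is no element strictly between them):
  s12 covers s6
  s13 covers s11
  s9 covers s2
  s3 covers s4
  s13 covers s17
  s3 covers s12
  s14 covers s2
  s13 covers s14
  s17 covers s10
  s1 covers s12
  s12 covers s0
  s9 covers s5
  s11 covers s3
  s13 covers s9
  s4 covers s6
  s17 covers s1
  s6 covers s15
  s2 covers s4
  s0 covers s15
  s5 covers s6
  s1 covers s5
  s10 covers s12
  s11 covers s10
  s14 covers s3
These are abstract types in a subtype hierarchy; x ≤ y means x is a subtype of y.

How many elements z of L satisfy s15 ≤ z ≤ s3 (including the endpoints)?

6

The interval [s15, s3] = {s0, s12, s15, s3, s4, s6}, which has 6 elements.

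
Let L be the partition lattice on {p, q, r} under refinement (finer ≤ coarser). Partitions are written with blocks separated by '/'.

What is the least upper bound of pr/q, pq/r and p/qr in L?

The join of pr/q, pq/r, p/qr merges any blocks that overlap across the partitions, giving pqr.

pqr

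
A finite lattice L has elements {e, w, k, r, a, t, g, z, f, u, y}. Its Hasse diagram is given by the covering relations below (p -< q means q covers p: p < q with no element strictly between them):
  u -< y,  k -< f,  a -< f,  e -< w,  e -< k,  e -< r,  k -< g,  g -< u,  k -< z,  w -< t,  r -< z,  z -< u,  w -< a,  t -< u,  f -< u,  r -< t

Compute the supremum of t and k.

Common upper bounds of {t, k}: u, y.
The least among these is u.

u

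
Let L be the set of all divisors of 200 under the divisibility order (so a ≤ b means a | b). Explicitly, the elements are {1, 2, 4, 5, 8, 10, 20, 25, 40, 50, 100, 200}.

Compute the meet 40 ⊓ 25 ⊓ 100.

Common lower bounds of {40, 25, 100}: 1, 5.
The greatest among these is 5.

5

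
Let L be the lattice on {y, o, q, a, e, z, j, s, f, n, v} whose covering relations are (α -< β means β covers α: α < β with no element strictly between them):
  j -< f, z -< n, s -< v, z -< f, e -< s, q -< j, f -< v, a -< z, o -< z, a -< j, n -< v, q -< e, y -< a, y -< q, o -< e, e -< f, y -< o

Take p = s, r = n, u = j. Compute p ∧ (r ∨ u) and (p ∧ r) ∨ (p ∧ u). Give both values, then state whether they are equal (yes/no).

r ∨ u = v, so p ∧ (r ∨ u) = s ∧ v = s.
p ∧ r = o and p ∧ u = q, so (p ∧ r) ∨ (p ∧ u) = o ∨ q = e.
Equal: no.

s; e; no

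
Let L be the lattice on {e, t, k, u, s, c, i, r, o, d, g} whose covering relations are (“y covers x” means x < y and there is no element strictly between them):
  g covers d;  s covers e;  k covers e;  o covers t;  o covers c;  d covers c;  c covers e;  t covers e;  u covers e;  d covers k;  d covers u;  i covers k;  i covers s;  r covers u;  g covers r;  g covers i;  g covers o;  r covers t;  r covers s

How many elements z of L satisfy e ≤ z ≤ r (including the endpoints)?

5

The interval [e, r] = {e, r, s, t, u}, which has 5 elements.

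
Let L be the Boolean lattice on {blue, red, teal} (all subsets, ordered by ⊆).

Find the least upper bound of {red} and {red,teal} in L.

{red,teal}

Under ⊆, join is union: {red} ∪ {red,teal} = {red,teal}.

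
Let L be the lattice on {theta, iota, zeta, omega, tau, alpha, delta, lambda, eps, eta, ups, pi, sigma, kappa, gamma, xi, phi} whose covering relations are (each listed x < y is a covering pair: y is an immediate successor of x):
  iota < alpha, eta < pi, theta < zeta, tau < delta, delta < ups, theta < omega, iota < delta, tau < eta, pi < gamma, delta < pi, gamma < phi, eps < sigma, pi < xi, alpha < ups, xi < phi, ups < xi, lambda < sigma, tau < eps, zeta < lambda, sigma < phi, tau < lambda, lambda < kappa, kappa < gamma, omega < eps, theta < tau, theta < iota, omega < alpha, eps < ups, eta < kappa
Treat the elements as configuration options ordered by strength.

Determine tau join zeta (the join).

lambda

Common upper bounds of {tau, zeta}: gamma, kappa, lambda, phi, sigma.
The least among these is lambda.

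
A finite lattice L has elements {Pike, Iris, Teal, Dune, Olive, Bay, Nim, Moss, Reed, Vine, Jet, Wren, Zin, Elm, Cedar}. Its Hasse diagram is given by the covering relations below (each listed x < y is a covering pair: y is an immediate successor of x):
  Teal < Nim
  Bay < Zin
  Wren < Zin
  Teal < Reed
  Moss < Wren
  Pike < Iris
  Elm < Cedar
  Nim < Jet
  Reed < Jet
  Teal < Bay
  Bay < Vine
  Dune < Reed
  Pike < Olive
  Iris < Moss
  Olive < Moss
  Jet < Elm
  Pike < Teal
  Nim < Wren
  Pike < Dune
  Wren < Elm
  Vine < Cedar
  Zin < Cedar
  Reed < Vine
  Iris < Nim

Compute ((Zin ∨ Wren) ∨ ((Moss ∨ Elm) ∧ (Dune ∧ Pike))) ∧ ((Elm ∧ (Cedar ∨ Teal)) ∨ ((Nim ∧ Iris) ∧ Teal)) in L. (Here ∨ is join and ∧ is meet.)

Wren

Zin ∨ Wren = Zin
Moss ∨ Elm = Elm
Dune ∧ Pike = Pike
Elm ∧ Pike = Pike
Zin ∨ Pike = Zin
Cedar ∨ Teal = Cedar
Elm ∧ Cedar = Elm
Nim ∧ Iris = Iris
Iris ∧ Teal = Pike
Elm ∨ Pike = Elm
Zin ∧ Elm = Wren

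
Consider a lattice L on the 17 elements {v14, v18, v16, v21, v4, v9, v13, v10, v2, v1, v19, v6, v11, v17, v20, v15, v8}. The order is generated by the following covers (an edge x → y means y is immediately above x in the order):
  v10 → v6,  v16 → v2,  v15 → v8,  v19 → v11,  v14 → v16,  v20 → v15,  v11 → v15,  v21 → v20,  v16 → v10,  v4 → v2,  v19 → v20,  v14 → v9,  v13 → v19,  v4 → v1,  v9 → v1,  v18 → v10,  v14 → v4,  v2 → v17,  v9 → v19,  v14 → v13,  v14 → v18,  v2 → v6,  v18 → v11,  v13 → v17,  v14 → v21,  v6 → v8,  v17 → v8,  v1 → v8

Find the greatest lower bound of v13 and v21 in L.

v14

Common lower bounds of {v13, v21}: v14.
The greatest among these is v14.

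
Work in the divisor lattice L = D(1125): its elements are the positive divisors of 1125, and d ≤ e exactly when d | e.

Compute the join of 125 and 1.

125

In the divisibility order, the join is the least common multiple: lcm(125, 1) = 125.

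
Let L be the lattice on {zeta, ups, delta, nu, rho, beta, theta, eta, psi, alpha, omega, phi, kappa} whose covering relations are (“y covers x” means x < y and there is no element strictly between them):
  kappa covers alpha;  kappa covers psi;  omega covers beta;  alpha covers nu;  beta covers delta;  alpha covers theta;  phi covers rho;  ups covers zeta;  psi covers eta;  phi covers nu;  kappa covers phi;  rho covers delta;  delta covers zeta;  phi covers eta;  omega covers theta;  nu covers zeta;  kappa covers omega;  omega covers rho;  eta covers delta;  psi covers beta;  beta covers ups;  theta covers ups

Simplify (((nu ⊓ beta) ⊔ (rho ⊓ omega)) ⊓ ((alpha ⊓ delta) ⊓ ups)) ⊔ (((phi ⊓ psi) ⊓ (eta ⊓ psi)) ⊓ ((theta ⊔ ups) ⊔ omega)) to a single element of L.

delta

nu ∧ beta = zeta
rho ∧ omega = rho
zeta ∨ rho = rho
alpha ∧ delta = zeta
zeta ∧ ups = zeta
rho ∧ zeta = zeta
phi ∧ psi = eta
eta ∧ psi = eta
eta ∧ eta = eta
theta ∨ ups = theta
theta ∨ omega = omega
eta ∧ omega = delta
zeta ∨ delta = delta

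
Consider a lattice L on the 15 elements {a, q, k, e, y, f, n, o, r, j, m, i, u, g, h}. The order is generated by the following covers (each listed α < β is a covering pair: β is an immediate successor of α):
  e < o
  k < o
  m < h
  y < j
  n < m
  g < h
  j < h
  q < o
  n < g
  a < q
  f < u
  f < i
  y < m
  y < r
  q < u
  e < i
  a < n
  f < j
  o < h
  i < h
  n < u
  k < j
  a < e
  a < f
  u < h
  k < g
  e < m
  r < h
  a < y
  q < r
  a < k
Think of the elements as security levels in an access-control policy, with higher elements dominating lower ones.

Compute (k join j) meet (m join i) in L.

j

k ∨ j = j
m ∨ i = h
j ∧ h = j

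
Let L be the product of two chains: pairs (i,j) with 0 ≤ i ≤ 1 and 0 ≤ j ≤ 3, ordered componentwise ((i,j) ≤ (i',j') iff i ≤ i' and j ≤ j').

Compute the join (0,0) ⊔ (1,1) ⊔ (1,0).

In a product of chains, the join is componentwise max, giving (1,1).

(1,1)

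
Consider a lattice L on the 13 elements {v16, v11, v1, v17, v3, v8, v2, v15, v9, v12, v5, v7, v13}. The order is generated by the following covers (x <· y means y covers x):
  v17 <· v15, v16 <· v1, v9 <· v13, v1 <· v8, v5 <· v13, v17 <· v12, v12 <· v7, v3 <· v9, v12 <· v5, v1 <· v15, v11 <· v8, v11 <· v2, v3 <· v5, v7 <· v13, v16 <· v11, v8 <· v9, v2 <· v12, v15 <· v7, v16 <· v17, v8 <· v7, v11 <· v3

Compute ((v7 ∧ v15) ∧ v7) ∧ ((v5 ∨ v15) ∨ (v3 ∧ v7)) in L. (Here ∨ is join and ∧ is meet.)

v15

v7 ∧ v15 = v15
v15 ∧ v7 = v15
v5 ∨ v15 = v13
v3 ∧ v7 = v11
v13 ∨ v11 = v13
v15 ∧ v13 = v15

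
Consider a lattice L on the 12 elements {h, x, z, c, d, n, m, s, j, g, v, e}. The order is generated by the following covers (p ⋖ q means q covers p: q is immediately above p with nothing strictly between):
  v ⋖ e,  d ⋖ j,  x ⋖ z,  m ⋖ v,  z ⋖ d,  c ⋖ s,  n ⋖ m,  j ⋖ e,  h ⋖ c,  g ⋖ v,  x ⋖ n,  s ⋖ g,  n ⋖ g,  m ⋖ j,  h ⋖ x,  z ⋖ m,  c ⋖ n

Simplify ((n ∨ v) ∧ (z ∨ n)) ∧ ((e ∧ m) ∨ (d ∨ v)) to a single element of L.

m

n ∨ v = v
z ∨ n = m
v ∧ m = m
e ∧ m = m
d ∨ v = e
m ∨ e = e
m ∧ e = m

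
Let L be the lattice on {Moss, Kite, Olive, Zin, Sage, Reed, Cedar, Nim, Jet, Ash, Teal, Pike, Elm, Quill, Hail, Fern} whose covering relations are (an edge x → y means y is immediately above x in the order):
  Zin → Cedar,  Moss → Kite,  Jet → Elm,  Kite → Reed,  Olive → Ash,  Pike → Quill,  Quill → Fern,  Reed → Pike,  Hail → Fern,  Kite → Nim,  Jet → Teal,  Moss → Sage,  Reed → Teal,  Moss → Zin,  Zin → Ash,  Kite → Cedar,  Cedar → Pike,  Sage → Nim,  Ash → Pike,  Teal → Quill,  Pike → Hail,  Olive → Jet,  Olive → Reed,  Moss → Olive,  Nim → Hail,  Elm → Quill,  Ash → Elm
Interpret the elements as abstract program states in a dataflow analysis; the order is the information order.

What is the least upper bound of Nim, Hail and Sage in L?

Common upper bounds of {Nim, Hail, Sage}: Fern, Hail.
The least among these is Hail.

Hail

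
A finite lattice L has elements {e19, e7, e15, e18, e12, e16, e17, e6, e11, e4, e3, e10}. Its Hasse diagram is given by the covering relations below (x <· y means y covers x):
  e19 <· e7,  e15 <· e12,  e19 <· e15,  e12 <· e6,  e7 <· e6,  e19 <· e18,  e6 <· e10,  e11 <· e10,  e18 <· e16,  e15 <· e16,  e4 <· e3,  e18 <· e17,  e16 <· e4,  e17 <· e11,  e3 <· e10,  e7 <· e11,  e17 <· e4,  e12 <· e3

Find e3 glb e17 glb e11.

e17

Common lower bounds of {e3, e17, e11}: e17, e18, e19.
The greatest among these is e17.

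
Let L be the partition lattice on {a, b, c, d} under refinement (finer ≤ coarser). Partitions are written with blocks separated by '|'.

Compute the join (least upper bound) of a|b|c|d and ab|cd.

ab|cd

The join of a|b|c|d and ab|cd merges any blocks that overlap across the partitions, giving ab|cd.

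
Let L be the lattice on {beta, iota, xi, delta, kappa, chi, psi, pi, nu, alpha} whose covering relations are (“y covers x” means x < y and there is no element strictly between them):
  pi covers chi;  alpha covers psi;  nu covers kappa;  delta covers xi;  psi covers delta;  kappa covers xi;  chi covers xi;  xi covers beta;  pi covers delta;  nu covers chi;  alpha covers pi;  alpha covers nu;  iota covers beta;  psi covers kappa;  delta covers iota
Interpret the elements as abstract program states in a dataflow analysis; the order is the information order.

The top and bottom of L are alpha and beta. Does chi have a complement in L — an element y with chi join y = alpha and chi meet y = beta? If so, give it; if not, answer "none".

none

For every candidate y, either chi ∨ y ≠ alpha or chi ∧ y ≠ beta; no complement exists.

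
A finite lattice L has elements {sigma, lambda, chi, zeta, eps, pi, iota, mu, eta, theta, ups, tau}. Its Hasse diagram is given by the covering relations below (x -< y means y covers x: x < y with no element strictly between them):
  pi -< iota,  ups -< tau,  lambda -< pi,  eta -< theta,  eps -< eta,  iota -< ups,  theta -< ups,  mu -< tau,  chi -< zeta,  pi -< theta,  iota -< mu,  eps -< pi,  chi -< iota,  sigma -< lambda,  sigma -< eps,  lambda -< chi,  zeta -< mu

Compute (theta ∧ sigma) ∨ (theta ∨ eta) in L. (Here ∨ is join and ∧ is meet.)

theta ∧ sigma = sigma
theta ∨ eta = theta
sigma ∨ theta = theta

theta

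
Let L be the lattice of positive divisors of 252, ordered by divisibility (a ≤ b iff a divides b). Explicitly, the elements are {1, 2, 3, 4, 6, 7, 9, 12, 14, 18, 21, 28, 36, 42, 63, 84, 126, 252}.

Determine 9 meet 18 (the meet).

9

In the divisibility order, the meet is the greatest common divisor: gcd(9, 18) = 9.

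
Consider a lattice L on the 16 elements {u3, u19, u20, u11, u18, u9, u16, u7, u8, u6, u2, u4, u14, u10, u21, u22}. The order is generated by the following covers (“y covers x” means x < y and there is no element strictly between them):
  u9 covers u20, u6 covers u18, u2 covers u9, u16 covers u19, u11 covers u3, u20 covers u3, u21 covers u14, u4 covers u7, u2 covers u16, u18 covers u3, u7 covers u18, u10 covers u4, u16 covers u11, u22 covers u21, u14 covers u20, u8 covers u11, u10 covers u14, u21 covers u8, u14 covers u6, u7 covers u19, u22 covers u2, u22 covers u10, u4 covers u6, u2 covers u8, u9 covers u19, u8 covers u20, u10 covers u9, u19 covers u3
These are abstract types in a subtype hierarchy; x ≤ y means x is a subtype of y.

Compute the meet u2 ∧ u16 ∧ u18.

Common lower bounds of {u2, u16, u18}: u3.
The greatest among these is u3.

u3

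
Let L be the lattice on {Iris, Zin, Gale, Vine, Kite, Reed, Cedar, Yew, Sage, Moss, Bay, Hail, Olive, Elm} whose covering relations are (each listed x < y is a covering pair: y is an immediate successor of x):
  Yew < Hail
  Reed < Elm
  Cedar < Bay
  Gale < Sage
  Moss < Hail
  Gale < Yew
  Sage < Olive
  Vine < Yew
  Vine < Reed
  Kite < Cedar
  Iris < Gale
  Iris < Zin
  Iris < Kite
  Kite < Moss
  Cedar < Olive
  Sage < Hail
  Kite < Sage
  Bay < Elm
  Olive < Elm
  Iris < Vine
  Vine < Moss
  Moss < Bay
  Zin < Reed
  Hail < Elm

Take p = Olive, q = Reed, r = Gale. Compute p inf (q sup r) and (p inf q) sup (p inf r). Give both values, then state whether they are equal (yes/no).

Olive; Gale; no

q sup r = Elm, so p inf (q sup r) = Olive inf Elm = Olive.
p inf q = Iris and p inf r = Gale, so (p inf q) sup (p inf r) = Iris sup Gale = Gale.
Equal: no.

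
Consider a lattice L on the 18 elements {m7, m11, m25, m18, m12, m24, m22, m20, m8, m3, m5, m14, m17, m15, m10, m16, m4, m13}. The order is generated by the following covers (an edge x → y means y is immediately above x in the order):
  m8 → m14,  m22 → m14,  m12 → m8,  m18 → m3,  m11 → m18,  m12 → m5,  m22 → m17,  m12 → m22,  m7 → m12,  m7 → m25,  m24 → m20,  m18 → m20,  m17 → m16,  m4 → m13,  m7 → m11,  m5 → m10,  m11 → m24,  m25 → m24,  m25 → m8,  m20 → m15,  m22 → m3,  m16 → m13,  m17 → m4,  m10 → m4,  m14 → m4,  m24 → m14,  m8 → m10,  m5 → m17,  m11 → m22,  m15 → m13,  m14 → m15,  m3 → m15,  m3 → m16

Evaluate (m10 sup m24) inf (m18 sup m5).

m10 ∨ m24 = m4
m18 ∨ m5 = m16
m4 ∧ m16 = m17

m17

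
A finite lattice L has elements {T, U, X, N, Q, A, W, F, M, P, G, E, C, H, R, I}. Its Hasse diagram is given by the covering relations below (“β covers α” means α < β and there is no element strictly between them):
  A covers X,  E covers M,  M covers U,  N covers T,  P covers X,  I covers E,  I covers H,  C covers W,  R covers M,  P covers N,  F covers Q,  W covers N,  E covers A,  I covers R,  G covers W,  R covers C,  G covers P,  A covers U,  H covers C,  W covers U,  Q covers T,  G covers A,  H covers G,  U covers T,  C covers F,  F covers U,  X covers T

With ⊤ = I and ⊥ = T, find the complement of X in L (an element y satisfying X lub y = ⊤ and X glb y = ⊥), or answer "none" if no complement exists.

R

Need y with X ∨ y = I and X ∧ y = T.
Checking each element gives: R.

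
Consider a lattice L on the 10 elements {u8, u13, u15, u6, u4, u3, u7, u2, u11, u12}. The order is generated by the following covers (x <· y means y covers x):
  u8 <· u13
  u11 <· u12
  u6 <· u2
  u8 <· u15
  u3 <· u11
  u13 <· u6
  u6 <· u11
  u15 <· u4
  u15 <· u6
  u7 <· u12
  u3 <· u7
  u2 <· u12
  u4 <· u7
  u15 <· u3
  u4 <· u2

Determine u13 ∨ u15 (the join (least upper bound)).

Common upper bounds of {u13, u15}: u11, u12, u2, u6.
The least among these is u6.

u6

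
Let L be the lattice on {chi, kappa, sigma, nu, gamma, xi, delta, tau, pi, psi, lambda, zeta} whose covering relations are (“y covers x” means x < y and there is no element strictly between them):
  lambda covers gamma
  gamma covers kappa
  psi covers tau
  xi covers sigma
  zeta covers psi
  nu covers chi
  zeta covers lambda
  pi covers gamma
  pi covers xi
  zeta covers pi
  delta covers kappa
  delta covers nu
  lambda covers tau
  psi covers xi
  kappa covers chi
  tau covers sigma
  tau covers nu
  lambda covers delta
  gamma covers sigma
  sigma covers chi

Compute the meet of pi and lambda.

gamma

Common lower bounds of {pi, lambda}: chi, gamma, kappa, sigma.
The greatest among these is gamma.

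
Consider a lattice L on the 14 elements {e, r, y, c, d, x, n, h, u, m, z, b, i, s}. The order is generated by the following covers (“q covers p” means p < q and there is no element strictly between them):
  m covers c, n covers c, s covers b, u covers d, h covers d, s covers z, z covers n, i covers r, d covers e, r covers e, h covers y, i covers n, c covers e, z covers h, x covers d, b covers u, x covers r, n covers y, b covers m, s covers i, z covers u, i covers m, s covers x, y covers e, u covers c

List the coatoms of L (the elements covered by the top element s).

The coatoms are exactly the elements covered by s: b, i, x, z.

b, i, x, z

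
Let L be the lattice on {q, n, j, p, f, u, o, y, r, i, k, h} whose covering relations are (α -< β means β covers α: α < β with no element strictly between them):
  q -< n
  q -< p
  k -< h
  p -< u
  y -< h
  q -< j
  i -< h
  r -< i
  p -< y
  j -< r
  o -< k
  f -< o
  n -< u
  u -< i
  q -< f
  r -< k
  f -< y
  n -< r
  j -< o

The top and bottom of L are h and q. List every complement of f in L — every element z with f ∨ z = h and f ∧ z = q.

i, u

Need z with f ∨ z = h and f ∧ z = q.
Checking each element gives: i, u.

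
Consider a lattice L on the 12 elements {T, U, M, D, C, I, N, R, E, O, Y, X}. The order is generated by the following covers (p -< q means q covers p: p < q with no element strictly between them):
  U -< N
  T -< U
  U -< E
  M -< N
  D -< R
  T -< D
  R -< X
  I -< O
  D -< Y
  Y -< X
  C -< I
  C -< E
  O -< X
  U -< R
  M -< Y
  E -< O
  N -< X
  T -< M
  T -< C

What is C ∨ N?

Common upper bounds of {C, N}: X.
The least among these is X.

X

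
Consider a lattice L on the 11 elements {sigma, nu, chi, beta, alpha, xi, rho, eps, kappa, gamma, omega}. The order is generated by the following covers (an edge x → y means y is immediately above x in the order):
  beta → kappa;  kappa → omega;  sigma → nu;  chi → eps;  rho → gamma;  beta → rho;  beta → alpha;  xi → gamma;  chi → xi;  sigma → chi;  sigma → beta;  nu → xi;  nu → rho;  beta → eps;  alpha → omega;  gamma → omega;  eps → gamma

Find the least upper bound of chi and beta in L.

eps

Common upper bounds of {chi, beta}: eps, gamma, omega.
The least among these is eps.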